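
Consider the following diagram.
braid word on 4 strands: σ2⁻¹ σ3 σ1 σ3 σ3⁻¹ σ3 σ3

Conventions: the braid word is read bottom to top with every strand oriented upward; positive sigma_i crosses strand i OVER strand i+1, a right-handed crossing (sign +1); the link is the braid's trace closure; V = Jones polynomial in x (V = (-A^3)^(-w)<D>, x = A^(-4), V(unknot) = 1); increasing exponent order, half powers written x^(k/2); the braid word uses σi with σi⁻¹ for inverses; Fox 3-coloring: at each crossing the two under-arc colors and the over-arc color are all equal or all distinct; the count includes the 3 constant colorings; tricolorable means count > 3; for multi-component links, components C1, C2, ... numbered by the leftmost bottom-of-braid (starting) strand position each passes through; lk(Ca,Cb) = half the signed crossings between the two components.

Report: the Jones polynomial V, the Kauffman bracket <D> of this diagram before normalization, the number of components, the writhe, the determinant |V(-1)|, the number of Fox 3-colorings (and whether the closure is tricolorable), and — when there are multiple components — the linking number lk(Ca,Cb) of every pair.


Jones polynomial: V(x) = x + x^3 - x^4
<D> = A^-7 - A^-3 - A^5; writhe +3
components 1, writhe +3 (7 crossings)
3-colorings: 9 of 3^7, det 3 — tricolorable
note: det 3 = |V(-1)|; divisible by 3, so tricolorable


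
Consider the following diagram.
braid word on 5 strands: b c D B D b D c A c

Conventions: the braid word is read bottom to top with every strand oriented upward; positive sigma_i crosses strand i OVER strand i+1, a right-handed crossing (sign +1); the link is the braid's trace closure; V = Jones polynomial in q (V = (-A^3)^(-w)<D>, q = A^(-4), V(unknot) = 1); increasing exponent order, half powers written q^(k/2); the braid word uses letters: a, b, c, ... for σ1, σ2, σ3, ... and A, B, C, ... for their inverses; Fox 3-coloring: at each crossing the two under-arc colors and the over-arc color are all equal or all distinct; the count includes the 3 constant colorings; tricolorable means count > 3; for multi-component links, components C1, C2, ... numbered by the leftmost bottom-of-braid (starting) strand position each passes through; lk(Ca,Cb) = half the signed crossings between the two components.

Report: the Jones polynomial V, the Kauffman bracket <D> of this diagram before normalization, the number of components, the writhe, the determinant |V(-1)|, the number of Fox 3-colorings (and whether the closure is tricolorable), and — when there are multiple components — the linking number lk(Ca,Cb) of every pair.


Jones polynomial: V(q) = -q^-3 + q^-2 - q^-1 + 3 - q + q^2 - q^3
<D> = -A^-12 + A^-8 - A^-4 + 3 - A^4 + A^8 - A^12; writhe 0
components 1, writhe 0 (10 crossings)
3-colorings: 27 of 3^10, det 9 — tricolorable
note: det 9 = |V(-1)|; divisible by 3, so tricolorable


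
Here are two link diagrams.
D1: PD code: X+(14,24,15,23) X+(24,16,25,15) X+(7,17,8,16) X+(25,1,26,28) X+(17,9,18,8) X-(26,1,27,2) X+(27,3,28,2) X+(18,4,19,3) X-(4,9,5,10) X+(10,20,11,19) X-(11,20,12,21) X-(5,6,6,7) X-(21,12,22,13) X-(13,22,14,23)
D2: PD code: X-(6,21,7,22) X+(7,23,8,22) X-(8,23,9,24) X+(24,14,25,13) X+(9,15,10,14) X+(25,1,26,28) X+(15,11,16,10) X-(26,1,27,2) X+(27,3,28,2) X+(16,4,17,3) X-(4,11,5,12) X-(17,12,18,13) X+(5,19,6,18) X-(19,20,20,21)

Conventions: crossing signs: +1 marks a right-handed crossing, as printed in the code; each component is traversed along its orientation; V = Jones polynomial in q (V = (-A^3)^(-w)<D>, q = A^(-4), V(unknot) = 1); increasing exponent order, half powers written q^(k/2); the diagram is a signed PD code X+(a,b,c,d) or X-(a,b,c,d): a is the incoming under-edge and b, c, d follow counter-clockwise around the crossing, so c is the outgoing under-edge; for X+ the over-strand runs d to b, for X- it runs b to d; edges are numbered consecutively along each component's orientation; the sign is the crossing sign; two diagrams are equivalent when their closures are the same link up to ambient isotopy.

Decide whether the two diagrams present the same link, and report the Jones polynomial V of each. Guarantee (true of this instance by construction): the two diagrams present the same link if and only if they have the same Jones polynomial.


equivalent: yes
V(D1) = 1  (w +2, c 14, <D> = A^6)
V(D2) = 1  [14 crossings, <D> = A^6, w = +2]
key observation: all 2 diagrams share one V(q), hence one class


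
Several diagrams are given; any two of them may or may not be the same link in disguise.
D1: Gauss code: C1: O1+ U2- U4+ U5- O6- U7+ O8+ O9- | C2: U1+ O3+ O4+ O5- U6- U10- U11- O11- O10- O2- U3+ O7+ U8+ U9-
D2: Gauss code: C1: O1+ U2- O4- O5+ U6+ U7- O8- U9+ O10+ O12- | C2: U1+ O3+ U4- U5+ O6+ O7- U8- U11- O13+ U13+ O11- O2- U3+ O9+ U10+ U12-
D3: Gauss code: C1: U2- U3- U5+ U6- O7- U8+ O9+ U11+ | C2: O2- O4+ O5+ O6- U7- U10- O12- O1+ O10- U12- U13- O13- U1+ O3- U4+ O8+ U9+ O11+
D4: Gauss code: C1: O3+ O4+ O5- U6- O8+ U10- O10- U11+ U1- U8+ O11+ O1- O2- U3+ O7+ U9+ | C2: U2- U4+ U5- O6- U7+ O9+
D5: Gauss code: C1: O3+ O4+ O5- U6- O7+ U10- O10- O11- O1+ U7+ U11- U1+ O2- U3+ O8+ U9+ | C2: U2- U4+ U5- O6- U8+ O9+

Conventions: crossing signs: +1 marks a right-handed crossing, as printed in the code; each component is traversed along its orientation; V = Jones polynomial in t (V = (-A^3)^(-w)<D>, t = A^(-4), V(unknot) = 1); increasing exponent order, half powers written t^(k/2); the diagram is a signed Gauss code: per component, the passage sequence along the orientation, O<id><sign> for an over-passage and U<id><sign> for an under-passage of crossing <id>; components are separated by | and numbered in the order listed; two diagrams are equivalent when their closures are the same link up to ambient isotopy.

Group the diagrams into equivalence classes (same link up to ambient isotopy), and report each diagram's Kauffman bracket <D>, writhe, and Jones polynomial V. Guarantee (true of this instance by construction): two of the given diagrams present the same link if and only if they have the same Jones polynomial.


grouping into links: {D1, D2, D3, D4, D5}
V(D1) = -t^(-3/2) + t^(-1/2) - 2t^(1/2) + t^(3/2) - 2t^(5/2) + t^(7/2)  (w -1, c 11, <D> = -A^-17 + 2A^-13 - A^-9 + 2A^-5 - A^-1 + A^3)
V(D2) = -t^(-3/2) + t^(-1/2) - 2t^(1/2) + t^(3/2) - 2t^(5/2) + t^(7/2)  [13 crossings, <D> = -A^-11 + 2A^-7 - A^-3 + 2A - A^5 + A^9, w = +1]
V(D3) = -t^(-3/2) + t^(-1/2) - 2t^(1/2) + t^(3/2) - 2t^(5/2) + t^(7/2)  [13 crossings, <D> = -A^-17 + 2A^-13 - A^-9 + 2A^-5 - A^-1 + A^3, w = -1]
V(D4) = -t^(-3/2) + t^(-1/2) - 2t^(1/2) + t^(3/2) - 2t^(5/2) + t^(7/2)  [11 crossings, <D> = -A^-11 + 2A^-7 - A^-3 + 2A - A^5 + A^9, w = +1]
D5 (bracket -A^-11 + 2A^-7 - A^-3 + 2A - A^5 + A^9; 11 crossings at w = +1): V = -t^(-3/2) + t^(-1/2) - 2t^(1/2) + t^(3/2) - 2t^(5/2) + t^(7/2)
why: one V(t) for all 5 diagrams — one class (guaranteed)


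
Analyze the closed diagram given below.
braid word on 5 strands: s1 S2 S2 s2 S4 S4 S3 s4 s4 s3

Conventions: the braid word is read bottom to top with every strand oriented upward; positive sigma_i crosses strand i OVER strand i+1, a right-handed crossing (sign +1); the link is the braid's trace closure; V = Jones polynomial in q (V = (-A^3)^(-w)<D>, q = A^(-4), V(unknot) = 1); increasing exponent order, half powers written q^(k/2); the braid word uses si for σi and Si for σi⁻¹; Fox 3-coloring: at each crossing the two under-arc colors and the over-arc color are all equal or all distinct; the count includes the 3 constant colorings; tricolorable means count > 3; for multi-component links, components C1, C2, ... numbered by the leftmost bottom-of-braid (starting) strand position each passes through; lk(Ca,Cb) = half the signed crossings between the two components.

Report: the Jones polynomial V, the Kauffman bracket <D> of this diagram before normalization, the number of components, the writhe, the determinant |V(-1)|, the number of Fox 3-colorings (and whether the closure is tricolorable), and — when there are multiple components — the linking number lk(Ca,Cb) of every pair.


Jones polynomial: V(q) = q^-2 + 2 + q^2
<D> = A^-8 + 2 + A^8; writhe 0
components 3, writhe 0 (10 crossings)
linking number lk(C1,C2) = 0
lk(C1,C3): +1
lk(C2,C3) = -1
3-colorings: 3 of 3^10, det 4 — not tricolorable
note: summing lk over 3 pairs gives 0


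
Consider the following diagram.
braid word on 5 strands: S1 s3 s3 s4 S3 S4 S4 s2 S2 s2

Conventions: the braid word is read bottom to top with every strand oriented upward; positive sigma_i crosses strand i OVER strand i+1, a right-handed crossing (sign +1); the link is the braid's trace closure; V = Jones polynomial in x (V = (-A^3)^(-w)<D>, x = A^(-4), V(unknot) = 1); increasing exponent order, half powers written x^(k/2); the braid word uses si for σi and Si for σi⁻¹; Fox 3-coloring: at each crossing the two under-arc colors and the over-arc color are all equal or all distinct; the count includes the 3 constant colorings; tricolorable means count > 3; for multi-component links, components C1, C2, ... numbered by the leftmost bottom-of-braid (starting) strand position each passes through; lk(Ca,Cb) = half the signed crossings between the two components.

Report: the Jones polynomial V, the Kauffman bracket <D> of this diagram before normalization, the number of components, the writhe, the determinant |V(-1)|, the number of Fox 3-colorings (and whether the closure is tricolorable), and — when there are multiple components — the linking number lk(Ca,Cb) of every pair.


V = x^-2 - x^-1 + 1 - x + x^2
<D> = A^-8 - A^-4 + 1 - A^4 + A^8 (w = 0)
1 component over 10 crossings, w = 0
3 Fox colorings among 3^10, |V(-1)| = 5: not tricolorable
why: free reduction leaves σ1⁻¹ σ3 σ3 σ4 σ3⁻¹ σ4⁻¹ σ4⁻¹ σ2 of the original 10 letters


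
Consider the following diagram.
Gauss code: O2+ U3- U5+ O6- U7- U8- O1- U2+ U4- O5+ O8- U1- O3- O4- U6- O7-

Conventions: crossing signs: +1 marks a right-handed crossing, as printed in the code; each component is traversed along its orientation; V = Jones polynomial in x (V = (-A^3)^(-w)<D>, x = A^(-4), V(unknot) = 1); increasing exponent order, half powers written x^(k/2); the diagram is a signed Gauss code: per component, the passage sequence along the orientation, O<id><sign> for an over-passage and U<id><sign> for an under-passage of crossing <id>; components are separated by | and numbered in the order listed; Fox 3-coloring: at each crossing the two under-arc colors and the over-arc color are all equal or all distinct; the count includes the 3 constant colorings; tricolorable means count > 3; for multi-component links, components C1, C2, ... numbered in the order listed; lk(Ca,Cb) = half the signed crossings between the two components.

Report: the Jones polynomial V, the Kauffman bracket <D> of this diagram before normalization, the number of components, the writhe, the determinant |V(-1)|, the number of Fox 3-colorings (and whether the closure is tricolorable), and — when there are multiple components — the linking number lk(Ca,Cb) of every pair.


V(x) = x^-7 - 2x^-6 + 2x^-5 - 3x^-4 + 3x^-3 - 2x^-2 + 2x^-1
bracket: 2A^-8 - 2A^-4 + 3 - 3A^4 + 2A^8 - 2A^12 + A^16, w = -4
1 component, writhe -4, over 8 crossings
det 15, colorings 9 of 3^8 — tricolorable
observation: the span of V is 6, forcing >= 6 crossings in any diagram


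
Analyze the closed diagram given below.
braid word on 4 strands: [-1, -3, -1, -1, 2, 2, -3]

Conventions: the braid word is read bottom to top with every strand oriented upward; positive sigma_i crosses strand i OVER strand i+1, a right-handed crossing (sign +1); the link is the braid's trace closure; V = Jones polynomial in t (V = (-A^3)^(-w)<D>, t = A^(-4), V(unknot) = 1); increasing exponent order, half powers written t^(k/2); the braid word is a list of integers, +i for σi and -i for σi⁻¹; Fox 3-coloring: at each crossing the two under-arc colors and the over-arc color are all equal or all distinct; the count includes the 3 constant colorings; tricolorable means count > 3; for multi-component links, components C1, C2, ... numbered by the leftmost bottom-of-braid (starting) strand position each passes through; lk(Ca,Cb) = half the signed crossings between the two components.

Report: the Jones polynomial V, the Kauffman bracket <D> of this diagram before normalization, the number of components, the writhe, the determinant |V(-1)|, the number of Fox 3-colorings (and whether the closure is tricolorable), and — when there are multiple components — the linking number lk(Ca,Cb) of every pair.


V(t) = -t^-6 + t^-5 - 2t^-4 + 3t^-3 - t^-2 + 3t^-1 + t
bracket: -A^-13 - 3A^-5 + A^-1 - 3A^3 + 2A^7 - A^11 + A^15, w = -3
3 components, writhe -3, over 7 crossings
lk(C1,C2) = 0
linking number lk(C1,C3) = +1
lk(C2,C3): -1
det 12, colorings 9 of 3^7 — tricolorable
observation: w = -3 (over 7 crossings) is diagram-only; (-A^3)^(3) removes it from V


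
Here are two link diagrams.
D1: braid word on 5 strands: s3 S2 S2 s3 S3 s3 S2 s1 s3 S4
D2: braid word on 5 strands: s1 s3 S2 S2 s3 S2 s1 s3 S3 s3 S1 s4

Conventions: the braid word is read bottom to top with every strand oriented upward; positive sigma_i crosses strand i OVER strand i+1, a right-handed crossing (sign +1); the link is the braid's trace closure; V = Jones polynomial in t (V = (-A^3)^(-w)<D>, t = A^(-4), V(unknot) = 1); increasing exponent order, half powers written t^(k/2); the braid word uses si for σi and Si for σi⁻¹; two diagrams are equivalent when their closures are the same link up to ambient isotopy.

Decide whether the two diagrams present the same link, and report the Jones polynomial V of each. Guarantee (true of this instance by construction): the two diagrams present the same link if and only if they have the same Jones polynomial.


equivalent: yes
V(D1) = -t^-3 + 2t^-2 - 2t^-1 + 3 - 2t + 2t^2 - t^3  (w 0, c 10, <D> = -A^-12 + 2A^-8 - 2A^-4 + 3 - 2A^4 + 2A^8 - A^12)
V(D2) = -t^-3 + 2t^-2 - 2t^-1 + 3 - 2t + 2t^2 - t^3  (w +2, c 12, <D> = -A^-6 + 2A^-2 - 2A^2 + 3A^6 - 2A^10 + 2A^14 - A^18)
why: from 10 to 12 crossings by R-moves: one link, two diagrams


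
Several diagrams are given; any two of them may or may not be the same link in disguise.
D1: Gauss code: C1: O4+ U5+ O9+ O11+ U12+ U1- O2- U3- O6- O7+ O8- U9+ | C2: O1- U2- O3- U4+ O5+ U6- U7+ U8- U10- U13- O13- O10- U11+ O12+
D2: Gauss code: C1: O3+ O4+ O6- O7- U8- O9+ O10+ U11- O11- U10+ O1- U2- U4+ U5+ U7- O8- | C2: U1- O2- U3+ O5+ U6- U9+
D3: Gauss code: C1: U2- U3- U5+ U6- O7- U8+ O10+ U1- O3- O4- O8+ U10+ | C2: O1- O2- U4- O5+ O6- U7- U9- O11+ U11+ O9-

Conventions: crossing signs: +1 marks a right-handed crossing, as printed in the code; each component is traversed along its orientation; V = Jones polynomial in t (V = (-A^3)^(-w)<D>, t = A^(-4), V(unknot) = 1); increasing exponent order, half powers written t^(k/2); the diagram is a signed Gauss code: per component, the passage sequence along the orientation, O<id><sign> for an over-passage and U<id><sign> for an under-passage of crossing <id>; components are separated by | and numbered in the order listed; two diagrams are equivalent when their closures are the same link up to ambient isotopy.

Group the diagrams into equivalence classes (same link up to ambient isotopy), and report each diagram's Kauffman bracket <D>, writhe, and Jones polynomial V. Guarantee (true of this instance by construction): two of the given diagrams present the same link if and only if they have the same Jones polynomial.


grouping into links: {D1} | {D2} | {D3}
V(D1) = -t^(-3/2) + t^(-1/2) - 2t^(1/2) + t^(3/2) - 2t^(5/2) + t^(7/2)  (w -1, c 13, <D> = -A^-17 + 2A^-13 - A^-9 + 2A^-5 - A^-1 + A^3)
V(D2) = -t^(-1/2) - t^(1/2)  (w -1, c 11, <D> = A^-5 + A^-1)
V(D3) = -t^(-9/2) - t^(-5/2) + t^(-3/2) - t^(-1/2)  [11 crossings, <D> = A^-7 - A^-3 + A + A^9, w = -3]
why: V(t) takes 3 values over 3 diagrams, fixing the grouping


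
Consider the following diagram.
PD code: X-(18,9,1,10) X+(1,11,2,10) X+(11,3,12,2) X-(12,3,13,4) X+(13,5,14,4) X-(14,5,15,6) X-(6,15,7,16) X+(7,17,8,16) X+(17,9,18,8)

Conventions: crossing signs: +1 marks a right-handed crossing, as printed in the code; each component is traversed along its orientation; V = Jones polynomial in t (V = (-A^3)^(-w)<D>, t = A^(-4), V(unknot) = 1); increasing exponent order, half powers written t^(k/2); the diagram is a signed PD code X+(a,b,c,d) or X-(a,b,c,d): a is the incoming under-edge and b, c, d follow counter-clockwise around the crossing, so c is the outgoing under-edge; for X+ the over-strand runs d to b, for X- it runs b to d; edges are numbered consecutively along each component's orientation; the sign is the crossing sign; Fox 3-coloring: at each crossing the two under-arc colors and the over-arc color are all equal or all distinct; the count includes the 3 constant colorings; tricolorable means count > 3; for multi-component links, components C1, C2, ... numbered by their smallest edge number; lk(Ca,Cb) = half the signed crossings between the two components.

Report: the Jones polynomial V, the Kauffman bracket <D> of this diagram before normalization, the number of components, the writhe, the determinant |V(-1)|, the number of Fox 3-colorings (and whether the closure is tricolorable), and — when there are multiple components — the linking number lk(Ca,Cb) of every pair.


V = 1
<D> = -A^3 (w = +1)
1 component over 9 crossings, w = +1
3 Fox colorings among 3^9, |V(-1)| = 1: not tricolorable
why: |V(-1)| = 1: so not tricolorable, since 3 does not divide 1


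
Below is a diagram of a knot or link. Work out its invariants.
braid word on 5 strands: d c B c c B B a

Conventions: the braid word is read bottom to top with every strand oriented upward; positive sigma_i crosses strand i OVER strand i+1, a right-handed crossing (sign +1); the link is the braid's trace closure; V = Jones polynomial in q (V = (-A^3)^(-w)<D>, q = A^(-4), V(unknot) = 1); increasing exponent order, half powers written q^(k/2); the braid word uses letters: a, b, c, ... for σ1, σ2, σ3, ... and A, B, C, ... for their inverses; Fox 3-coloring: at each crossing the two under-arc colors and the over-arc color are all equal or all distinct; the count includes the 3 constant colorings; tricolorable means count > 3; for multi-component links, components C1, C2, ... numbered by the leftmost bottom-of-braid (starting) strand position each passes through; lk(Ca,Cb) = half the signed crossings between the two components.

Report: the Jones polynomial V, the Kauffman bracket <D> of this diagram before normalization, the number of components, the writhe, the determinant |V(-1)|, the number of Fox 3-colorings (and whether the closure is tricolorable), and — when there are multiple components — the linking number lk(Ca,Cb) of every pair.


V = -q^-3 + 2q^-2 - 2q^-1 + 3 - 2q + 2q^2 - q^3
<D> = -A^-6 + 2A^-2 - 2A^2 + 3A^6 - 2A^10 + 2A^14 - A^18 (w = +2)
1 component over 8 crossings, w = +2
3 Fox colorings among 3^8, |V(-1)| = 13: not tricolorable
why: palindromic: swapping q for 1/q fixes V


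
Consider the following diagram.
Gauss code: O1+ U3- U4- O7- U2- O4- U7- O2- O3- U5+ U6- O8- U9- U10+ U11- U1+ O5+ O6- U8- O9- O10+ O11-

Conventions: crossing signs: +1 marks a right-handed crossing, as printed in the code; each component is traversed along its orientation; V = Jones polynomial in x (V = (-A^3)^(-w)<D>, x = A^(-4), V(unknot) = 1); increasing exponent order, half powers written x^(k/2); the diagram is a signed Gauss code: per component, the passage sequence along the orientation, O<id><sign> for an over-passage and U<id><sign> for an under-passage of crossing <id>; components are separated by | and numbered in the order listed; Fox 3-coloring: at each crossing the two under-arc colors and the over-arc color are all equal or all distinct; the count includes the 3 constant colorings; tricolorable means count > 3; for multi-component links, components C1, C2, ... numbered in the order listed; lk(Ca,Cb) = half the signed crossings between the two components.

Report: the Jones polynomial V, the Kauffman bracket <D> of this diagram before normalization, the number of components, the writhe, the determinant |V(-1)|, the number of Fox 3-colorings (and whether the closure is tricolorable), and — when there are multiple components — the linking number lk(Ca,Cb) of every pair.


Jones polynomial: V(x) = -x^-4 + x^-3 + x^-1
<D> = -A^-11 - A^-3 + A; writhe -5
components 1, writhe -5 (11 crossings)
3-colorings: 9 of 3^11, det 3 — tricolorable
note: |V(-1)| = 3: so tricolorable, since 3 divides 3


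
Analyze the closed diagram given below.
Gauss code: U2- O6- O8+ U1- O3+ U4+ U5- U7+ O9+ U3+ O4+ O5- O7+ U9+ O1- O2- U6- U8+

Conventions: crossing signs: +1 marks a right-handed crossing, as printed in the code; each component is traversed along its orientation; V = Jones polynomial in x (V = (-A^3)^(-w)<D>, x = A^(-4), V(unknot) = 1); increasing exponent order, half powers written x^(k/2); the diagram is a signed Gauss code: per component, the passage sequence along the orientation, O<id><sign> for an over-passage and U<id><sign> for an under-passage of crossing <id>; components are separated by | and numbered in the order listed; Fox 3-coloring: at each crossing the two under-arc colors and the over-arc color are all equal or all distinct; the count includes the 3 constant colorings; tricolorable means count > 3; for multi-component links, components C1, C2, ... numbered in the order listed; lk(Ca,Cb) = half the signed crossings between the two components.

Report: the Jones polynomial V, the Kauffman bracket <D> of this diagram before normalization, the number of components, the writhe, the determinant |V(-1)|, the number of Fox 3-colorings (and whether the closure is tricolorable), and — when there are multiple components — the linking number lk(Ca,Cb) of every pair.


V = x + x^3 - x^4
<D> = A^-13 - A^-9 - A^-1 (w = +1)
1 component over 9 crossings, w = +1
9 Fox colorings among 3^9, |V(-1)| = 3: tricolorable
why: V spans 3 powers of x: at least 3 crossings in any diagram


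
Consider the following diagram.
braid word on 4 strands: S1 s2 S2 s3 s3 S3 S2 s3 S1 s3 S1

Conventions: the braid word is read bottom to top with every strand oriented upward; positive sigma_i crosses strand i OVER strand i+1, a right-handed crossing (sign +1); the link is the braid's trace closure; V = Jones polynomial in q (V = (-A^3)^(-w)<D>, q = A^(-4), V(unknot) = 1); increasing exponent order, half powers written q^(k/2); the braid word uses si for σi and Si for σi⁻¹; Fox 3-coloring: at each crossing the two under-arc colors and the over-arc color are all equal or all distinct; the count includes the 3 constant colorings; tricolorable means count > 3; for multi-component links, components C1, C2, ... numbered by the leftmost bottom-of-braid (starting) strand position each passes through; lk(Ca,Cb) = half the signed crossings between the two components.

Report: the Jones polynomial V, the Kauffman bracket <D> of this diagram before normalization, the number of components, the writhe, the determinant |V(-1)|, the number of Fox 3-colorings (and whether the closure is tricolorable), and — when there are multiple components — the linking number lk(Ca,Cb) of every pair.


V(q) = -q^-3 + q^-2 - q^-1 + 3 - q + q^2 - q^3
bracket: A^-15 - A^-11 + A^-7 - 3A^-3 + A - A^5 + A^9, w = -1
1 component, writhe -1, over 11 crossings
det 9, colorings 27 of 3^11 — tricolorable
observation: |V(-1)| = 9: so tricolorable, since 3 divides 9


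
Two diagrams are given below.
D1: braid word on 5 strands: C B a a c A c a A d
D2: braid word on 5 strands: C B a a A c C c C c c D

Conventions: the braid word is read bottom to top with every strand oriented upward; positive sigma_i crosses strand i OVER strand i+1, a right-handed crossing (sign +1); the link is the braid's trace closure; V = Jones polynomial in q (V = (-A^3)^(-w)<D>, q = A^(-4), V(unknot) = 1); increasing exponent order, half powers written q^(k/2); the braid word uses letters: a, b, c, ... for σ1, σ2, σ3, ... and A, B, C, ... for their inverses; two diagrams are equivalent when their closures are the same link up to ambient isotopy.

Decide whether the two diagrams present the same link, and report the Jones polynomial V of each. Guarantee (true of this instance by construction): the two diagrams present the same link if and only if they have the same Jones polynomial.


equivalent: yes
V(D1) = 1  (w +2, c 10, <D> = A^6)
V(D2) = 1  (w 0, c 12, <D> = 1)
why: D2 (12 crossings) and D1 (10) are Markov-related braid presentations


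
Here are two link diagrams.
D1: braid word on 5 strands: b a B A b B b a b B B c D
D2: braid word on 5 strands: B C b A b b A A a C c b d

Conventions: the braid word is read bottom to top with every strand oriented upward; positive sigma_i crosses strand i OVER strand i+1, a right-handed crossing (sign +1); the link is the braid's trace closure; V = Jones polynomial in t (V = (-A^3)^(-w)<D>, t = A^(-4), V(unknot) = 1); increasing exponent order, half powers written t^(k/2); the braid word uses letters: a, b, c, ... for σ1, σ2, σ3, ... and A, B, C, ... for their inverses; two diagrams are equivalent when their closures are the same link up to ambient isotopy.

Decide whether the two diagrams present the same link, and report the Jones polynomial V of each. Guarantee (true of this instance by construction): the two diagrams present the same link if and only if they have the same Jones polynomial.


same link: no
V(D1) = -t^(1/2) - t^(5/2)  [13 crossings, <D> = A^-7 + A, w = +1]
V(D2) = -t^(-3/2) + t^(-1/2) - 2t^(1/2) + t^(3/2) - 2t^(5/2) + t^(7/2)  [13 crossings, <D> = -A^-11 + 2A^-7 - A^-3 + 2A - A^5 + A^9, w = +1]
insight: comparing 2 Jones polynomials yields 2 groups


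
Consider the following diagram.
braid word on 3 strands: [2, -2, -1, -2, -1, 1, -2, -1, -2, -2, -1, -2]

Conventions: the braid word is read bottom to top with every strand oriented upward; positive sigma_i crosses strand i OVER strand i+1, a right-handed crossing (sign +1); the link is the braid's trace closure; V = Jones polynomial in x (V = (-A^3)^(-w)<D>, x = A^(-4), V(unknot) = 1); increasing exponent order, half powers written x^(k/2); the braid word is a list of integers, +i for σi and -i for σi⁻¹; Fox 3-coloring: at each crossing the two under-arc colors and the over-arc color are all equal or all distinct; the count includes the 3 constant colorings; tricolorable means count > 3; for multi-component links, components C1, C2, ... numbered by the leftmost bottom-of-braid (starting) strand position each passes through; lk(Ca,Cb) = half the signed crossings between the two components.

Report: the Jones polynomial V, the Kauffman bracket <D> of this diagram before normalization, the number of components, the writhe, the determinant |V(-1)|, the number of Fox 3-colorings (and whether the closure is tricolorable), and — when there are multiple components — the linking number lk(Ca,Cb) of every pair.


V = -x^-8 + x^-5 + x^-3
<D> = A^-12 + A^-4 - A^8 (w = -8)
1 component over 12 crossings, w = -8
9 Fox colorings among 3^12, |V(-1)| = 3: tricolorable
why: the span of V is 5, forcing >= 5 crossings in any diagram


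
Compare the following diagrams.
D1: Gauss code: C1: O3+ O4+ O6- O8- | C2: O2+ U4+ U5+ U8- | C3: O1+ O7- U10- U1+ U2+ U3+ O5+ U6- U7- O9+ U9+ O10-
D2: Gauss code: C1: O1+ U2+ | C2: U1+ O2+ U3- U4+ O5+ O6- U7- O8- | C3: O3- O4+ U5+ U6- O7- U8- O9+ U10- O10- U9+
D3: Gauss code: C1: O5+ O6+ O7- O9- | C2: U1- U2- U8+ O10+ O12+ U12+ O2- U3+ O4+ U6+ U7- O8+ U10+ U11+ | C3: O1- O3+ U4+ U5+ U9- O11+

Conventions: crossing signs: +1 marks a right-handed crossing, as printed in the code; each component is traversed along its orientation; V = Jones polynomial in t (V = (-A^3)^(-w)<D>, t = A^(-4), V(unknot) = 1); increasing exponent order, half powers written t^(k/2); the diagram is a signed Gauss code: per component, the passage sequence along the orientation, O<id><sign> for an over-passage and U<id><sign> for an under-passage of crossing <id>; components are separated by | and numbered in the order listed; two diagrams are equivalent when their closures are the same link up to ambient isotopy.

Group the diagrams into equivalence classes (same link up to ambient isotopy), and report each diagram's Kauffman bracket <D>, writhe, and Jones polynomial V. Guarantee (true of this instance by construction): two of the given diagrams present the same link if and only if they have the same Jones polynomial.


classes: {D1, D3} | {D2}
V(D1) = 1 + t + t^2 + t^3  [10 crossings, <D> = A^-6 + A^-2 + A^2 + A^6, w = +2]
D2 (bracket A^-8 + 2 + A^8; 10 crossings at w = 0): V = t^-2 + 2 + t^2
V(D3) = 1 + t + t^2 + t^3  [12 crossings, <D> = 1 + A^4 + A^8 + A^12, w = +4]
note: 2 classes among 3 diagrams; unequal V(t) rules out equality


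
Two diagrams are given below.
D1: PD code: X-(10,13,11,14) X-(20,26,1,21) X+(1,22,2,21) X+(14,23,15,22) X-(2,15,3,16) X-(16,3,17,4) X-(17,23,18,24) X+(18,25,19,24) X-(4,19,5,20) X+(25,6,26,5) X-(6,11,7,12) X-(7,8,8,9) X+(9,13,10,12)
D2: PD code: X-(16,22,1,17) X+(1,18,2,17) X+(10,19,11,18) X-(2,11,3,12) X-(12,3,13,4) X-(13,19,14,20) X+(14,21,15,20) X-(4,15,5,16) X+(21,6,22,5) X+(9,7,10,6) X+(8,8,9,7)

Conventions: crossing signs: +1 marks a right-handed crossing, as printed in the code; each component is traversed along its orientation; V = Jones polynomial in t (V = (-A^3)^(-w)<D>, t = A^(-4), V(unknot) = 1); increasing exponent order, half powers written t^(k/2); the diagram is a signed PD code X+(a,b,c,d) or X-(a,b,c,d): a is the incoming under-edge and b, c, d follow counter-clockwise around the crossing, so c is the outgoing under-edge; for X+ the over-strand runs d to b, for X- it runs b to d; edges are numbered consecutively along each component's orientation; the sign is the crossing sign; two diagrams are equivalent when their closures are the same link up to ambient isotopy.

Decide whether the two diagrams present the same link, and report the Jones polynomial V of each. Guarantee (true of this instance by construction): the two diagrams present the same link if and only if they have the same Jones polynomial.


equivalent: yes
V(D1) = t^(-7/2) - t^(-5/2) + t^(-3/2) - 2t^(-1/2) - t^(3/2)  (w -3, c 13, <D> = A^-15 + 2A^-7 - A^-3 + A - A^5)
V(D2) = t^(-7/2) - t^(-5/2) + t^(-3/2) - 2t^(-1/2) - t^(3/2)  [11 crossings, <D> = A^-3 + 2A^5 - A^9 + A^13 - A^17, w = +1]
key observation: all 2 diagrams share one V(t), hence one class


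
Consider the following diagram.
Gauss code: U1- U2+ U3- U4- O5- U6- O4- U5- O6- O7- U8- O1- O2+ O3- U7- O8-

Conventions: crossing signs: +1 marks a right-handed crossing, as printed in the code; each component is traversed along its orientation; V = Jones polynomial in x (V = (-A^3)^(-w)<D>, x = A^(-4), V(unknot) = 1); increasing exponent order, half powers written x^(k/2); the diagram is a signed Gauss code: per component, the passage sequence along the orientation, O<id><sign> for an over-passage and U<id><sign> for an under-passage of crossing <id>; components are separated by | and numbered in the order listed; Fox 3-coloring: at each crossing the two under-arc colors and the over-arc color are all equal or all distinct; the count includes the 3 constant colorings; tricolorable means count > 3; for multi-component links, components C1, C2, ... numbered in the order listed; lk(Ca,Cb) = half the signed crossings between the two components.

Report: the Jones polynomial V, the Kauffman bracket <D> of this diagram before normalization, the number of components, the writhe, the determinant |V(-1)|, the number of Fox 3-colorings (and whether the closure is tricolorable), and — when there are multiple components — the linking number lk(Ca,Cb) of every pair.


Jones polynomial: V(x) = x^-8 - 2x^-7 + x^-6 - 2x^-5 + 2x^-4 + x^-2
<D> = A^-10 + 2A^-2 - 2A^2 + A^6 - 2A^10 + A^14; writhe -6
components 1, writhe -6 (8 crossings)
3-colorings: 27 of 3^8, det 9 — tricolorable
note: det 9 = |V(-1)|; divisible by 3, so tricolorable


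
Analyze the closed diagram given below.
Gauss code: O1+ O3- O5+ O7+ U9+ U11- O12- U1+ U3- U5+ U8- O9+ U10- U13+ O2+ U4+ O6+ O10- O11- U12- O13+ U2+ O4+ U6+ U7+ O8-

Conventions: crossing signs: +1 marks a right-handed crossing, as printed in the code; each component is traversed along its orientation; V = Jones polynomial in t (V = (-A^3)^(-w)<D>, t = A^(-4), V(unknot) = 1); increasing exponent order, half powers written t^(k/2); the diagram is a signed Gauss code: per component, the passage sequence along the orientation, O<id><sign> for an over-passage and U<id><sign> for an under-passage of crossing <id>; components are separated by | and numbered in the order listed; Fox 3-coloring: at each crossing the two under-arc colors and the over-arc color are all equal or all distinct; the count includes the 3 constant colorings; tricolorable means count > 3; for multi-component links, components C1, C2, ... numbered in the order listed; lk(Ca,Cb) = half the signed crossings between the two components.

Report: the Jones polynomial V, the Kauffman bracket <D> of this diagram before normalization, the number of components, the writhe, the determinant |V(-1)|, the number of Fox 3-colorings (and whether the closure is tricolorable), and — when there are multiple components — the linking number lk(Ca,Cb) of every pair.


V = t^-1 - 1 + 2t - 2t^2 + 2t^3 - 2t^4 + t^5
<D> = -A^-11 + 2A^-7 - 2A^-3 + 2A - 2A^5 + A^9 - A^13 (w = +3)
1 component over 13 crossings, w = +3
3 Fox colorings among 3^13, |V(-1)| = 11: not tricolorable
why: the span of V is 6, forcing >= 6 crossings in any diagram


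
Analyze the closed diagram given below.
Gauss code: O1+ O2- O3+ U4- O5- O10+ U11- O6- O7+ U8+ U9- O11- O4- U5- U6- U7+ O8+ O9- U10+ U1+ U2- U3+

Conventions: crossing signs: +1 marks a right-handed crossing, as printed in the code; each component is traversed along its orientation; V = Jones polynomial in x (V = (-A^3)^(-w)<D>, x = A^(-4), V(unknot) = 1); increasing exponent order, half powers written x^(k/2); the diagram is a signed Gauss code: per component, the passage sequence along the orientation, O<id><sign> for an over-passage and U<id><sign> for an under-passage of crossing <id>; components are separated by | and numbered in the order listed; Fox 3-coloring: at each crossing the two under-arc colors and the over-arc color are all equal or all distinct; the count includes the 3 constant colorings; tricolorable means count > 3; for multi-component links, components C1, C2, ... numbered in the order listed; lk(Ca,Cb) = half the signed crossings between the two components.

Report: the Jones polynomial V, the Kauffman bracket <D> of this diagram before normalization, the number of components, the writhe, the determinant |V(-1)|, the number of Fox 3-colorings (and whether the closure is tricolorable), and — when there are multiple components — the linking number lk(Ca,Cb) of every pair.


V = 1
<D> = -A^-3 (w = -1)
1 component over 11 crossings, w = -1
3 Fox colorings among 3^11, |V(-1)| = 1: not tricolorable
why: |V(-1)| = 1: so not tricolorable, since 3 does not divide 1


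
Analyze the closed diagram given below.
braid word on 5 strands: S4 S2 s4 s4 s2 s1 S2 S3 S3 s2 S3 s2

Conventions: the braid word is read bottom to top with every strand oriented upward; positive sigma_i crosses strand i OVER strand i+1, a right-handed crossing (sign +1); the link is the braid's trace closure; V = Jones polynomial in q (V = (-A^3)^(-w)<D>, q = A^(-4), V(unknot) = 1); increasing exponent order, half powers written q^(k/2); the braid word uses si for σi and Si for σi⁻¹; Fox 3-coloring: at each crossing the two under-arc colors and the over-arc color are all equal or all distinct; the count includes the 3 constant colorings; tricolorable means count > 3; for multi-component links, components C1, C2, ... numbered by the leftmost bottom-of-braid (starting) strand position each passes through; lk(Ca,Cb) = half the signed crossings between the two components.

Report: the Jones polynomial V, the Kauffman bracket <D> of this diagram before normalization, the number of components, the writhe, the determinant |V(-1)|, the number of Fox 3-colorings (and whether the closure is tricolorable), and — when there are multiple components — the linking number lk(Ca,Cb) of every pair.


Jones polynomial: V(q) = -q^-4 + q^-3 + q^-1
<D> = A^4 + A^12 - A^16; writhe 0
components 1, writhe 0 (12 crossings)
3-colorings: 9 of 3^12, det 3 — tricolorable
note: det 3 = |V(-1)|; divisible by 3, so tricolorable


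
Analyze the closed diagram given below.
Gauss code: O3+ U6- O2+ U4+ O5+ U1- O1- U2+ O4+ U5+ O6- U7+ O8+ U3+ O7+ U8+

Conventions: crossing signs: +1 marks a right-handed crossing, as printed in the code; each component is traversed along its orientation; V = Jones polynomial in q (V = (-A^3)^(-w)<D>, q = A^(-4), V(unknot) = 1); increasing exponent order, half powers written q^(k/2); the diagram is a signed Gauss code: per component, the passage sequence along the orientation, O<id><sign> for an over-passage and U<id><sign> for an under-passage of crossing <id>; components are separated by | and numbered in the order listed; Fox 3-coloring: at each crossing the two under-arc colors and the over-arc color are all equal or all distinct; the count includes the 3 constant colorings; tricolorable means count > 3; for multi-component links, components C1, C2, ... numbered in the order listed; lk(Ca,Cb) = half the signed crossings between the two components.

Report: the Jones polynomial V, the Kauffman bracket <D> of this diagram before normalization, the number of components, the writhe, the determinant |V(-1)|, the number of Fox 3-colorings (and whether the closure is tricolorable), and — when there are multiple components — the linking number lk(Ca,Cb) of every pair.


Jones polynomial: V(q) = q^2 + 2q^4 - 2q^5 + q^6 - 2q^7 + q^8
<D> = A^-20 - 2A^-16 + A^-12 - 2A^-8 + 2A^-4 + A^4; writhe +4
components 1, writhe +4 (8 crossings)
3-colorings: 27 of 3^8, det 9 — tricolorable
note: w = +4 shifts under R1 moves; the (-A^3)^(-4) factor cancels that in V


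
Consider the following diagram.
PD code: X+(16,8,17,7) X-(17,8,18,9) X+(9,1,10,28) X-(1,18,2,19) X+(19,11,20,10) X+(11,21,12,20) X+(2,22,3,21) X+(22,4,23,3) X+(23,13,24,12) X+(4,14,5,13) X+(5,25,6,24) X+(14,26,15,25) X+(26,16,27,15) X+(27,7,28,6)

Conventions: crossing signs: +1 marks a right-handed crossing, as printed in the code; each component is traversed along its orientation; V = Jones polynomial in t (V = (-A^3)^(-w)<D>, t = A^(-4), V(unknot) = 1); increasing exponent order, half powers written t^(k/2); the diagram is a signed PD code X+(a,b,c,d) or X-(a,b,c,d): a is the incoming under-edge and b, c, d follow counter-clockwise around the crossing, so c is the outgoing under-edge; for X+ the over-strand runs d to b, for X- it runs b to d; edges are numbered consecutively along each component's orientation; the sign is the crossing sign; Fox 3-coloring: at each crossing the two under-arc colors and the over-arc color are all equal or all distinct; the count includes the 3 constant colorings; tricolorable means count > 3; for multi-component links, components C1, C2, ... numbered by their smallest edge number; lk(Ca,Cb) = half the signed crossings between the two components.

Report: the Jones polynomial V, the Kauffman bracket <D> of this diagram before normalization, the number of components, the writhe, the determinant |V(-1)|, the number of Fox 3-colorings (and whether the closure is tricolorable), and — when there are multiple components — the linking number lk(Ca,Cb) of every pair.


V = t^4 + t^6 + t^7 - 2t^8 + 2t^9 - 3t^10 + 2t^11 - 2t^12 + t^13
<D> = A^-22 - 2A^-18 + 2A^-14 - 3A^-10 + 2A^-6 - 2A^-2 + A^2 + A^6 + A^14 (w = +10)
1 component over 14 crossings, w = +10
3 Fox colorings among 3^14, |V(-1)| = 11: not tricolorable
why: the span of V is 9, forcing >= 9 crossings in any diagram


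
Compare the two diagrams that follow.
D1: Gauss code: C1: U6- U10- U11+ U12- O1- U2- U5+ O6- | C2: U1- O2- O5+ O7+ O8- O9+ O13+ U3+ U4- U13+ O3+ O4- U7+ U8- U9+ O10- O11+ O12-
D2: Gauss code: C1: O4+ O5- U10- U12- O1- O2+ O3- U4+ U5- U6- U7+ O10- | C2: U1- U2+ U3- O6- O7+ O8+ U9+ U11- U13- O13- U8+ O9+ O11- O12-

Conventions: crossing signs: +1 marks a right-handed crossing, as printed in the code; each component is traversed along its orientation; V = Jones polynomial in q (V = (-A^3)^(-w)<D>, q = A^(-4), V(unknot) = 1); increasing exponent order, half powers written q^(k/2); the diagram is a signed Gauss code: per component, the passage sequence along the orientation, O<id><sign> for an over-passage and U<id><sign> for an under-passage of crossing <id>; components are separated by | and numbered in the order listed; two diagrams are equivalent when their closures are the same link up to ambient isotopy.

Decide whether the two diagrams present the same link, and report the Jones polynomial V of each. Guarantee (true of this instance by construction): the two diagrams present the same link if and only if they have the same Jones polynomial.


equivalent: yes
V(D1) = -q^(-5/2) - q^(-1/2)  (w -1, c 13, <D> = A^-1 + A^7)
V(D2) = -q^(-5/2) - q^(-1/2)  [13 crossings, <D> = A^-7 + A, w = -3]
key observation: Reidemeister moves carry D1 (13 crossings) to D2 (13)
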